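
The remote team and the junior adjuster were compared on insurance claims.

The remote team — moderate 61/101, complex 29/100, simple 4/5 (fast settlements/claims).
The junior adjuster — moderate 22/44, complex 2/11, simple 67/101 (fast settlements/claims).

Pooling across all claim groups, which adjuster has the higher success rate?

the junior adjuster

Moderate: the remote team 61/101 = 60.4%, the junior adjuster 22/44 = 50.0% → the remote team
Complex: the remote team 29/100 = 29.0%, the junior adjuster 2/11 = 18.2% → the remote team
Simple: the remote team 4/5 = 80.0%, the junior adjuster 67/101 = 66.3% → the remote team
Overall: the remote team 94/206 = 45.6%, the junior adjuster 91/156 = 58.3% → the junior adjuster
(The remote team wins every claim group but the junior adjuster wins overall — the remote team's claims skew toward the low-rate complex group.)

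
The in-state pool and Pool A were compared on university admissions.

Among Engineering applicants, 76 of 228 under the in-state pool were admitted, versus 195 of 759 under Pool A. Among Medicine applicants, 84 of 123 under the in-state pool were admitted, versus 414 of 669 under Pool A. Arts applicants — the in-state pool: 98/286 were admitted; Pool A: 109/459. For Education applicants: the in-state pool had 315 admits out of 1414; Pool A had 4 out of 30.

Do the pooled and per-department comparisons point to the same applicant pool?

No

Engineering: the in-state pool 76/228 = 33.3%, Pool A 195/759 = 25.7% → the in-state pool
Medicine: the in-state pool 84/123 = 68.3%, Pool A 414/669 = 61.9% → the in-state pool
Arts: the in-state pool 98/286 = 34.3%, Pool A 109/459 = 23.7% → the in-state pool
Education: the in-state pool 315/1414 = 22.3%, Pool A 4/30 = 13.3% → the in-state pool
Overall: the in-state pool 573/2051 = 27.9%, Pool A 722/1917 = 37.7% → Pool A
The in-state pool wins each department group but Pool A wins overall — the comparison reverses. The in-state pool's applicants skew toward Education, which has a lower base rate.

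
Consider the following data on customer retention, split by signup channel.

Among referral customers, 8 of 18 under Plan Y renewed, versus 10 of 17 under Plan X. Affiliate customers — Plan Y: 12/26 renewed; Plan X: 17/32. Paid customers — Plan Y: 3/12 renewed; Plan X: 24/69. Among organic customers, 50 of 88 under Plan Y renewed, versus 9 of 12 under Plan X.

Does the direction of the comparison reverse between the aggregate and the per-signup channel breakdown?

Referral: Plan Y 8/18 = 44.4%, Plan X 10/17 = 58.8% → Plan X
Affiliate: Plan Y 12/26 = 46.2%, Plan X 17/32 = 53.1% → Plan X
Paid: Plan Y 3/12 = 25.0%, Plan X 24/69 = 34.8% → Plan X
Organic: Plan Y 50/88 = 56.8%, Plan X 9/12 = 75.0% → Plan X
Overall: Plan Y 73/144 = 50.7%, Plan X 60/130 = 46.2% → Plan Y
Plan X wins each signup group but Plan Y wins overall — the comparison reverses. Plan X's customers skew toward paid, which has a lower base rate.

Yes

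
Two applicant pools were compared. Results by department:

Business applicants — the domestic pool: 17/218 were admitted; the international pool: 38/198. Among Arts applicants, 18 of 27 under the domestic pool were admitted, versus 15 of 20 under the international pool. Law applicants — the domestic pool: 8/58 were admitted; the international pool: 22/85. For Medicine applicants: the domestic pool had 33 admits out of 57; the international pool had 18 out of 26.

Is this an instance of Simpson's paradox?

No

Business: the domestic pool 17/218 = 7.8%, the international pool 38/198 = 19.2% → the international pool
Arts: the domestic pool 18/27 = 66.7%, the international pool 15/20 = 75.0% → the international pool
Law: the domestic pool 8/58 = 13.8%, the international pool 22/85 = 25.9% → the international pool
Medicine: the domestic pool 33/57 = 57.9%, the international pool 18/26 = 69.2% → the international pool
Overall: the domestic pool 76/360 = 21.1%, the international pool 93/329 = 28.3% → the international pool
The international pool wins overall and in every department group — no reversal.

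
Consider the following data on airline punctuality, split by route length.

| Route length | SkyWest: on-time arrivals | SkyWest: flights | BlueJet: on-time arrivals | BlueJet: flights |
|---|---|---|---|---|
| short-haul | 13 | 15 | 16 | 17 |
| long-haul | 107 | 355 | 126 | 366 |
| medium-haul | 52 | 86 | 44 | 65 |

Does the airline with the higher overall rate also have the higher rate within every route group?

Yes

Short-haul: SkyWest 13/15 = 86.7%, BlueJet 16/17 = 94.1% → BlueJet
Long-haul: SkyWest 107/355 = 30.1%, BlueJet 126/366 = 34.4% → BlueJet
Medium-haul: SkyWest 52/86 = 60.5%, BlueJet 44/65 = 67.7% → BlueJet
Overall: SkyWest 172/456 = 37.7%, BlueJet 186/448 = 41.5% → BlueJet
BlueJet wins overall and in every route group — no reversal.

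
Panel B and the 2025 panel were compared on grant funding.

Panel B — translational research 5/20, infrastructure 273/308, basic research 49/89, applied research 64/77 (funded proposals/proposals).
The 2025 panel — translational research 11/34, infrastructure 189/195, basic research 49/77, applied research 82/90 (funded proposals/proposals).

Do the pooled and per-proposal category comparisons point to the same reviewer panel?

Yes

Translational research: Panel B 5/20 = 25.0%, the 2025 panel 11/34 = 32.4% → the 2025 panel
Infrastructure: Panel B 273/308 = 88.6%, the 2025 panel 189/195 = 96.9% → the 2025 panel
Basic research: Panel B 49/89 = 55.1%, the 2025 panel 49/77 = 63.6% → the 2025 panel
Applied research: Panel B 64/77 = 83.1%, the 2025 panel 82/90 = 91.1% → the 2025 panel
Overall: Panel B 391/494 = 79.1%, the 2025 panel 331/396 = 83.6% → the 2025 panel
The 2025 panel wins overall and in every proposal group — no reversal.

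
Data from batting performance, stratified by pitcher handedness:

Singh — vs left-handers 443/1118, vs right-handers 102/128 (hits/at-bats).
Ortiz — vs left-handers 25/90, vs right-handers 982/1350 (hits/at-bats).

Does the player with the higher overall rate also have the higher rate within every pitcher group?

No

Vs left-handers: Singh 443/1118 = 39.6%, Ortiz 25/90 = 27.8% → Singh
Vs right-handers: Singh 102/128 = 79.7%, Ortiz 982/1350 = 72.7% → Singh
Overall: Singh 545/1246 = 43.7%, Ortiz 1007/1440 = 69.9% → Ortiz
Singh wins each pitcher group but Ortiz wins overall — the comparison reverses. Singh's at-bats skew toward vs left-handers, which has a lower base rate.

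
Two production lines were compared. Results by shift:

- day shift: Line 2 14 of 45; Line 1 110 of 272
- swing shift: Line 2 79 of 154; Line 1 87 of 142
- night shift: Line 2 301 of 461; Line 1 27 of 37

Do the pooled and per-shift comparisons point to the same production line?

No

Day shift: Line 2 14/45 = 31.1%, Line 1 110/272 = 40.4% → Line 1
Swing shift: Line 2 79/154 = 51.3%, Line 1 87/142 = 61.3% → Line 1
Night shift: Line 2 301/461 = 65.3%, Line 1 27/37 = 73.0% → Line 1
Overall: Line 2 394/660 = 59.7%, Line 1 224/451 = 49.7% → Line 2
Line 1 wins each shift group but Line 2 wins overall — the comparison reverses. Line 1's units skew toward day shift, which has a lower base rate.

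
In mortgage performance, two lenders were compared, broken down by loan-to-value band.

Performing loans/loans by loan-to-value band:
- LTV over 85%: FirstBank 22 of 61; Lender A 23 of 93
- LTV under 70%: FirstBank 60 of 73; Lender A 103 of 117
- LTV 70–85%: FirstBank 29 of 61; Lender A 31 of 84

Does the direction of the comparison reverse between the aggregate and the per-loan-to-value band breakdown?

No

LTV over 85%: FirstBank 22/61 = 36.1%, Lender A 23/93 = 24.7% → FirstBank
LTV under 70%: FirstBank 60/73 = 82.2%, Lender A 103/117 = 88.0% → Lender A
LTV 70–85%: FirstBank 29/61 = 47.5%, Lender A 31/84 = 36.9% → FirstBank
Overall: FirstBank 111/195 = 56.9%, Lender A 157/294 = 53.4% → FirstBank
Neither sweeps: FirstBank wins 2 of 3 groups, Lender A wins 1. FirstBank wins overall but not every group — no Simpson reversal.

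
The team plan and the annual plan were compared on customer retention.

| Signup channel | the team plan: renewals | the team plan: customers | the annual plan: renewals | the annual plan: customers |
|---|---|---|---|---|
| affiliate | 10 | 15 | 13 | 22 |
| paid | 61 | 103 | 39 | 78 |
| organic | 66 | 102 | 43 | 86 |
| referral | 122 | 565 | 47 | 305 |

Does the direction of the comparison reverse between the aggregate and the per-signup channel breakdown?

Affiliate: the team plan 10/15 = 66.7%, the annual plan 13/22 = 59.1% → the team plan
Paid: the team plan 61/103 = 59.2%, the annual plan 39/78 = 50.0% → the team plan
Organic: the team plan 66/102 = 64.7%, the annual plan 43/86 = 50.0% → the team plan
Referral: the team plan 122/565 = 21.6%, the annual plan 47/305 = 15.4% → the team plan
Overall: the team plan 259/785 = 33.0%, the annual plan 142/491 = 28.9% → the team plan
The team plan wins overall and in every signup group — no reversal.

No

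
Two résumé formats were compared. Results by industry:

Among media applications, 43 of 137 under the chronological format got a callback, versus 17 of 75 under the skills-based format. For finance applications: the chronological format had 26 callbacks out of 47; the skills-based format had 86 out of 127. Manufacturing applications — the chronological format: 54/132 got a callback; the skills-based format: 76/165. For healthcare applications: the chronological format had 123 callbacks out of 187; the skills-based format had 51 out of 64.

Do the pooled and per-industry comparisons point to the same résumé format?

No

Media: the chronological format 43/137 = 31.4%, the skills-based format 17/75 = 22.7% → the chronological format
Finance: the chronological format 26/47 = 55.3%, the skills-based format 86/127 = 67.7% → the skills-based format
Manufacturing: the chronological format 54/132 = 40.9%, the skills-based format 76/165 = 46.1% → the skills-based format
Healthcare: the chronological format 123/187 = 65.8%, the skills-based format 51/64 = 79.7% → the skills-based format
Overall: the chronological format 246/503 = 48.9%, the skills-based format 230/431 = 53.4% → the skills-based format
Neither sweeps: the chronological format wins 1 of 4 groups, the skills-based format wins 3. The skills-based format wins overall but not every group — no Simpson reversal.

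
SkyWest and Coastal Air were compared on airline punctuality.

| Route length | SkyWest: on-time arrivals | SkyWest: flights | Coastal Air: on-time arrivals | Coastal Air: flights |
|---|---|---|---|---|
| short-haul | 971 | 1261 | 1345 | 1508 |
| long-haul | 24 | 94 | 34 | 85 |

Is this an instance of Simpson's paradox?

No

Short-haul: SkyWest 971/1261 = 77.0%, Coastal Air 1345/1508 = 89.2% → Coastal Air
Long-haul: SkyWest 24/94 = 25.5%, Coastal Air 34/85 = 40.0% → Coastal Air
Overall: SkyWest 995/1355 = 73.4%, Coastal Air 1379/1593 = 86.6% → Coastal Air
Coastal Air wins overall and in every route group — no reversal.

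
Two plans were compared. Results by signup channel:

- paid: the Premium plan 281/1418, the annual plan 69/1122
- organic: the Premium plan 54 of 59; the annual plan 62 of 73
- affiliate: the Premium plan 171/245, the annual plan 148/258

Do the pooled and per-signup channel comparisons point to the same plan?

Yes

Paid: the Premium plan 281/1418 = 19.8%, the annual plan 69/1122 = 6.1% → the Premium plan
Organic: the Premium plan 54/59 = 91.5%, the annual plan 62/73 = 84.9% → the Premium plan
Affiliate: the Premium plan 171/245 = 69.8%, the annual plan 148/258 = 57.4% → the Premium plan
Overall: the Premium plan 506/1722 = 29.4%, the annual plan 279/1453 = 19.2% → the Premium plan
The Premium plan wins overall and in every signup group — no reversal.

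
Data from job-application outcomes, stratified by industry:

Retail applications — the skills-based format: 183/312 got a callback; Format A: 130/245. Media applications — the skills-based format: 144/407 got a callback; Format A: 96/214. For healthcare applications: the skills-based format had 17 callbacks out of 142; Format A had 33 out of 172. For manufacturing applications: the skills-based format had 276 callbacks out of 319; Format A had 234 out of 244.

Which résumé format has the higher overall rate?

Retail: the skills-based format 183/312 = 58.7%, Format A 130/245 = 53.1% → the skills-based format
Media: the skills-based format 144/407 = 35.4%, Format A 96/214 = 44.9% → Format A
Healthcare: the skills-based format 17/142 = 12.0%, Format A 33/172 = 19.2% → Format A
Manufacturing: the skills-based format 276/319 = 86.5%, Format A 234/244 = 95.9% → Format A
Overall: the skills-based format 620/1180 = 52.5%, Format A 493/875 = 56.3% → Format A
(Neither sweeps every industry group, but Format A has the higher pooled rate.)

Format A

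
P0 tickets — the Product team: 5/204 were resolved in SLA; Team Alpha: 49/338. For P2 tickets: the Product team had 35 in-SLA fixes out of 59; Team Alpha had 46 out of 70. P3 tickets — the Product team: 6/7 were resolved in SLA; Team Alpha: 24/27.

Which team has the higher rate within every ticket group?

Team Alpha

P0: the Product team 5/204 = 2.5%, Team Alpha 49/338 = 14.5% → Team Alpha
P2: the Product team 35/59 = 59.3%, Team Alpha 46/70 = 65.7% → Team Alpha
P3: the Product team 6/7 = 85.7%, Team Alpha 24/27 = 88.9% → Team Alpha
Team Alpha has the higher rate in all 3 groups.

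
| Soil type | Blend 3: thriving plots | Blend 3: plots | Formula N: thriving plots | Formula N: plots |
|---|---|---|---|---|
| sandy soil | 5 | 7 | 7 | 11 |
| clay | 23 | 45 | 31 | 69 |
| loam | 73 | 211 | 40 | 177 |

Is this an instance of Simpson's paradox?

Sandy soil: Blend 3 5/7 = 71.4%, Formula N 7/11 = 63.6% → Blend 3
Clay: Blend 3 23/45 = 51.1%, Formula N 31/69 = 44.9% → Blend 3
Loam: Blend 3 73/211 = 34.6%, Formula N 40/177 = 22.6% → Blend 3
Overall: Blend 3 101/263 = 38.4%, Formula N 78/257 = 30.4% → Blend 3
Blend 3 wins overall and in every soil group — no reversal.

No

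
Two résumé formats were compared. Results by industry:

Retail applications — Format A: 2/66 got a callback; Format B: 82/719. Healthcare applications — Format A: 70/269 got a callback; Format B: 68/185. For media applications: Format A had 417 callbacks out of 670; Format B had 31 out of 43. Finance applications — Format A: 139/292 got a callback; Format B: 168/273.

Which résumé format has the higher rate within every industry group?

Retail: Format A 2/66 = 3.0%, Format B 82/719 = 11.4% → Format B
Healthcare: Format A 70/269 = 26.0%, Format B 68/185 = 36.8% → Format B
Media: Format A 417/670 = 62.2%, Format B 31/43 = 72.1% → Format B
Finance: Format A 139/292 = 47.6%, Format B 168/273 = 61.5% → Format B
Format B has the higher rate in all 4 groups.

Format B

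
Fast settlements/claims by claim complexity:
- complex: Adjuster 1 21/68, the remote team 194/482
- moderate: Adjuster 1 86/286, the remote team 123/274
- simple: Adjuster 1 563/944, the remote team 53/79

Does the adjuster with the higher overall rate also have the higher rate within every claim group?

Complex: Adjuster 1 21/68 = 30.9%, the remote team 194/482 = 40.2% → the remote team
Moderate: Adjuster 1 86/286 = 30.1%, the remote team 123/274 = 44.9% → the remote team
Simple: Adjuster 1 563/944 = 59.6%, the remote team 53/79 = 67.1% → the remote team
Overall: Adjuster 1 670/1298 = 51.6%, the remote team 370/835 = 44.3% → Adjuster 1
The remote team wins each claim group but Adjuster 1 wins overall — the comparison reverses. The remote team's claims skew toward complex, which has a lower base rate.

No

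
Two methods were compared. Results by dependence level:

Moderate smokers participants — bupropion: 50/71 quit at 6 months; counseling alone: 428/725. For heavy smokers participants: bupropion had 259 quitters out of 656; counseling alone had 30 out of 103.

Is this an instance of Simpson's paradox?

Moderate smokers: bupropion 50/71 = 70.4%, counseling alone 428/725 = 59.0% → bupropion
Heavy smokers: bupropion 259/656 = 39.5%, counseling alone 30/103 = 29.1% → bupropion
Overall: bupropion 309/727 = 42.5%, counseling alone 458/828 = 55.3% → counseling alone
Bupropion wins each dependence group but counseling alone wins overall — the comparison reverses. Bupropion's participants skew toward heavy smokers, which has a lower base rate.

Yes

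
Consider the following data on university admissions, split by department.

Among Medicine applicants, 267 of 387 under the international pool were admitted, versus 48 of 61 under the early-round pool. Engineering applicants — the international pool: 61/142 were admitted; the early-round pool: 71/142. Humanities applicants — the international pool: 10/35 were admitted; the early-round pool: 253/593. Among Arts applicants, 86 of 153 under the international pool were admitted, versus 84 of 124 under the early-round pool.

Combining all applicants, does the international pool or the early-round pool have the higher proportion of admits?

Medicine: the international pool 267/387 = 69.0%, the early-round pool 48/61 = 78.7% → the early-round pool
Engineering: the international pool 61/142 = 43.0%, the early-round pool 71/142 = 50.0% → the early-round pool
Humanities: the international pool 10/35 = 28.6%, the early-round pool 253/593 = 42.7% → the early-round pool
Arts: the international pool 86/153 = 56.2%, the early-round pool 84/124 = 67.7% → the early-round pool
Overall: the international pool 424/717 = 59.1%, the early-round pool 456/920 = 49.6% → the international pool
(The early-round pool wins every department group but the international pool wins overall — the early-round pool's applicants skew toward the low-rate Humanities group.)

the international pool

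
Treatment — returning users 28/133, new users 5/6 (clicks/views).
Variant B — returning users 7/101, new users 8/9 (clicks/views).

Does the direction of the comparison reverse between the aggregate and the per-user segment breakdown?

No

Returning users: Treatment 28/133 = 21.1%, Variant B 7/101 = 6.9% → Treatment
New users: Treatment 5/6 = 83.3%, Variant B 8/9 = 88.9% → Variant B
Overall: Treatment 33/139 = 23.7%, Variant B 15/110 = 13.6% → Treatment
Neither sweeps: Treatment wins 1 of 2 groups, Variant B wins 1. Treatment wins overall but not every group — no Simpson reversal.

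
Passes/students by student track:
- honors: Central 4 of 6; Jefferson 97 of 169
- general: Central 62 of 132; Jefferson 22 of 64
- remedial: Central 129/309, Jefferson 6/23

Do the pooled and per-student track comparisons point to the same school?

Honors: Central 4/6 = 66.7%, Jefferson 97/169 = 57.4% → Central
General: Central 62/132 = 47.0%, Jefferson 22/64 = 34.4% → Central
Remedial: Central 129/309 = 41.7%, Jefferson 6/23 = 26.1% → Central
Overall: Central 195/447 = 43.6%, Jefferson 125/256 = 48.8% → Jefferson
Central wins each student group but Jefferson wins overall — the comparison reverses. Central's students skew toward remedial, which has a lower base rate.

No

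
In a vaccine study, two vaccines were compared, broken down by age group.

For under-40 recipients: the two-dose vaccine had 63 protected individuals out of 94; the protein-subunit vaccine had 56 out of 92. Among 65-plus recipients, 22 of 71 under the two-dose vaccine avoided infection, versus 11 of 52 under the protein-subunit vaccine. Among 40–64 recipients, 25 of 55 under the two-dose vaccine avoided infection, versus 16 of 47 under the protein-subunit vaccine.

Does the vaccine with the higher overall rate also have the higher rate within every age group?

Under-40: the two-dose vaccine 63/94 = 67.0%, the protein-subunit vaccine 56/92 = 60.9% → the two-dose vaccine
65-plus: the two-dose vaccine 22/71 = 31.0%, the protein-subunit vaccine 11/52 = 21.2% → the two-dose vaccine
40–64: the two-dose vaccine 25/55 = 45.5%, the protein-subunit vaccine 16/47 = 34.0% → the two-dose vaccine
Overall: the two-dose vaccine 110/220 = 50.0%, the protein-subunit vaccine 83/191 = 43.5% → the two-dose vaccine
The two-dose vaccine wins overall and in every age group — no reversal.

Yes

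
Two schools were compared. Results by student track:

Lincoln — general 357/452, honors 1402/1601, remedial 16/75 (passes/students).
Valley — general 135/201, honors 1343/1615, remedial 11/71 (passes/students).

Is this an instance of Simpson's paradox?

General: Lincoln 357/452 = 79.0%, Valley 135/201 = 67.2% → Lincoln
Honors: Lincoln 1402/1601 = 87.6%, Valley 1343/1615 = 83.2% → Lincoln
Remedial: Lincoln 16/75 = 21.3%, Valley 11/71 = 15.5% → Lincoln
Overall: Lincoln 1775/2128 = 83.4%, Valley 1489/1887 = 78.9% → Lincoln
Lincoln wins overall and in every student group — no reversal.

No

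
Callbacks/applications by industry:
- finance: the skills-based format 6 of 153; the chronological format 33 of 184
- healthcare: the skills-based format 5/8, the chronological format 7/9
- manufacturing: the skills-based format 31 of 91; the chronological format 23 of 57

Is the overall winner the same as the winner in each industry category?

Yes

Finance: the skills-based format 6/153 = 3.9%, the chronological format 33/184 = 17.9% → the chronological format
Healthcare: the skills-based format 5/8 = 62.5%, the chronological format 7/9 = 77.8% → the chronological format
Manufacturing: the skills-based format 31/91 = 34.1%, the chronological format 23/57 = 40.4% → the chronological format
Overall: the skills-based format 42/252 = 16.7%, the chronological format 63/250 = 25.2% → the chronological format
The chronological format wins overall and in every industry group — no reversal.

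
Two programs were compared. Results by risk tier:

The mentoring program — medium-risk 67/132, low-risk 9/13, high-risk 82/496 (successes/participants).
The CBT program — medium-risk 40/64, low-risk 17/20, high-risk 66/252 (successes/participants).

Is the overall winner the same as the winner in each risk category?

Medium-risk: the mentoring program 67/132 = 50.8%, the CBT program 40/64 = 62.5% → the CBT program
Low-risk: the mentoring program 9/13 = 69.2%, the CBT program 17/20 = 85.0% → the CBT program
High-risk: the mentoring program 82/496 = 16.5%, the CBT program 66/252 = 26.2% → the CBT program
Overall: the mentoring program 158/641 = 24.6%, the CBT program 123/336 = 36.6% → the CBT program
The CBT program wins overall and in every risk group — no reversal.

Yes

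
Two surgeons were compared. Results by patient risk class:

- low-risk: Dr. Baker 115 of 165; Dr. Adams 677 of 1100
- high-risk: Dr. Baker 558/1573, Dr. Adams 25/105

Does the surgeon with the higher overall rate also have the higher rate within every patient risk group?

No

Low-risk: Dr. Baker 115/165 = 69.7%, Dr. Adams 677/1100 = 61.5% → Dr. Baker
High-risk: Dr. Baker 558/1573 = 35.5%, Dr. Adams 25/105 = 23.8% → Dr. Baker
Overall: Dr. Baker 673/1738 = 38.7%, Dr. Adams 702/1205 = 58.3% → Dr. Adams
Dr. Baker wins each patient risk group but Dr. Adams wins overall — the comparison reverses. Dr. Baker's operations skew toward high-risk, which has a lower base rate.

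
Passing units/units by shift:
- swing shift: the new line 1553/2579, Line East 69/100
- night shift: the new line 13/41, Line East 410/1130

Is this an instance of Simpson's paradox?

Swing shift: the new line 1553/2579 = 60.2%, Line East 69/100 = 69.0% → Line East
Night shift: the new line 13/41 = 31.7%, Line East 410/1130 = 36.3% → Line East
Overall: the new line 1566/2620 = 59.8%, Line East 479/1230 = 38.9% → the new line
Line East wins each shift group but the new line wins overall — the comparison reverses. Line East's units skew toward night shift, which has a lower base rate.

Yes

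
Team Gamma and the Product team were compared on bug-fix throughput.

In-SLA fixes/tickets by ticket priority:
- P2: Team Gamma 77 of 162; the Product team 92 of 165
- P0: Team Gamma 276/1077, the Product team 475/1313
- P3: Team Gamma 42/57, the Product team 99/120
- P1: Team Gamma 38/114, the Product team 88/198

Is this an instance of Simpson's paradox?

No

P2: Team Gamma 77/162 = 47.5%, the Product team 92/165 = 55.8% → the Product team
P0: Team Gamma 276/1077 = 25.6%, the Product team 475/1313 = 36.2% → the Product team
P3: Team Gamma 42/57 = 73.7%, the Product team 99/120 = 82.5% → the Product team
P1: Team Gamma 38/114 = 33.3%, the Product team 88/198 = 44.4% → the Product team
Overall: Team Gamma 433/1410 = 30.7%, the Product team 754/1796 = 42.0% → the Product team
The Product team wins overall and in every ticket group — no reversal.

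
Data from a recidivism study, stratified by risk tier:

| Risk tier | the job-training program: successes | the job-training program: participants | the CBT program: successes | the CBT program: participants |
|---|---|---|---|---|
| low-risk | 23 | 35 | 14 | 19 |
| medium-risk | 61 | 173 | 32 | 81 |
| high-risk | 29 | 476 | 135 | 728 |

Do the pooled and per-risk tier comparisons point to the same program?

Yes

Low-risk: the job-training program 23/35 = 65.7%, the CBT program 14/19 = 73.7% → the CBT program
Medium-risk: the job-training program 61/173 = 35.3%, the CBT program 32/81 = 39.5% → the CBT program
High-risk: the job-training program 29/476 = 6.1%, the CBT program 135/728 = 18.5% → the CBT program
Overall: the job-training program 113/684 = 16.5%, the CBT program 181/828 = 21.9% → the CBT program
The CBT program wins overall and in every risk group — no reversal.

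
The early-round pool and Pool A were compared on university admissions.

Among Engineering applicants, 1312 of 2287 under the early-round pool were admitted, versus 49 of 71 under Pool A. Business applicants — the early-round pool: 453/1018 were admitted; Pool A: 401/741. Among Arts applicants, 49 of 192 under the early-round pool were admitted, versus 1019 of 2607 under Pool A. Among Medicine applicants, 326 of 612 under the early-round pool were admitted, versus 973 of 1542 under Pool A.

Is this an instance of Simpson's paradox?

Engineering: the early-round pool 1312/2287 = 57.4%, Pool A 49/71 = 69.0% → Pool A
Business: the early-round pool 453/1018 = 44.5%, Pool A 401/741 = 54.1% → Pool A
Arts: the early-round pool 49/192 = 25.5%, Pool A 1019/2607 = 39.1% → Pool A
Medicine: the early-round pool 326/612 = 53.3%, Pool A 973/1542 = 63.1% → Pool A
Overall: the early-round pool 2140/4109 = 52.1%, Pool A 2442/4961 = 49.2% → the early-round pool
Pool A wins each department group but the early-round pool wins overall — the comparison reverses. Pool A's applicants skew toward Arts, which has a lower base rate.

Yes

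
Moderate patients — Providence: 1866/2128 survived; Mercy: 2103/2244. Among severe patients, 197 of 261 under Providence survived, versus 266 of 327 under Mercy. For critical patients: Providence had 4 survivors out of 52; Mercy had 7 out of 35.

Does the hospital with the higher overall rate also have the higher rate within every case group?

Yes

Moderate: Providence 1866/2128 = 87.7%, Mercy 2103/2244 = 93.7% → Mercy
Severe: Providence 197/261 = 75.5%, Mercy 266/327 = 81.3% → Mercy
Critical: Providence 4/52 = 7.7%, Mercy 7/35 = 20.0% → Mercy
Overall: Providence 2067/2441 = 84.7%, Mercy 2376/2606 = 91.2% → Mercy
Mercy wins overall and in every case group — no reversal.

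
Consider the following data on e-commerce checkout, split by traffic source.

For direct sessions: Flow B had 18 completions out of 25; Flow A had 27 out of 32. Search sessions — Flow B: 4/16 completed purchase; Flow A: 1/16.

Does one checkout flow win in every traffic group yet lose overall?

No

Direct: Flow B 18/25 = 72.0%, Flow A 27/32 = 84.4% → Flow A
Search: Flow B 4/16 = 25.0%, Flow A 1/16 = 6.2% → Flow B
Overall: Flow B 22/41 = 53.7%, Flow A 28/48 = 58.3% → Flow A
Neither sweeps: Flow B wins 1 of 2 groups, Flow A wins 1. Flow A wins overall but not every group — no Simpson reversal.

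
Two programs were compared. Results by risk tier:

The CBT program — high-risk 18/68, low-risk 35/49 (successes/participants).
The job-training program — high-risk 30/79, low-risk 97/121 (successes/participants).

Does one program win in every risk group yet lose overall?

High-risk: the CBT program 18/68 = 26.5%, the job-training program 30/79 = 38.0% → the job-training program
Low-risk: the CBT program 35/49 = 71.4%, the job-training program 97/121 = 80.2% → the job-training program
Overall: the CBT program 53/117 = 45.3%, the job-training program 127/200 = 63.5% → the job-training program
The job-training program wins overall and in every risk group — no reversal.

No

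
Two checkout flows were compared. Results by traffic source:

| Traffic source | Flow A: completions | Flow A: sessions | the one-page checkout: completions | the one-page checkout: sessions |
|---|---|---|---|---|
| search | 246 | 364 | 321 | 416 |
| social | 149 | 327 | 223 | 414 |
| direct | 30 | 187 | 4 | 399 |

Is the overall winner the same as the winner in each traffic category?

Search: Flow A 246/364 = 67.6%, the one-page checkout 321/416 = 77.2% → the one-page checkout
Social: Flow A 149/327 = 45.6%, the one-page checkout 223/414 = 53.9% → the one-page checkout
Direct: Flow A 30/187 = 16.0%, the one-page checkout 4/399 = 1.0% → Flow A
Overall: Flow A 425/878 = 48.4%, the one-page checkout 548/1229 = 44.6% → Flow A
Neither sweeps: Flow A wins 1 of 3 groups, the one-page checkout wins 2. Flow A wins overall but not every group — no Simpson reversal.

No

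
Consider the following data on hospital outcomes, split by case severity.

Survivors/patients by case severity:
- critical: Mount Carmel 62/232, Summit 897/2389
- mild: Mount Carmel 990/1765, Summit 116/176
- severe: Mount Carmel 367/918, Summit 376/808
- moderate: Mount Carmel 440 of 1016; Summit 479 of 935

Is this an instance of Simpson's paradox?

Critical: Mount Carmel 62/232 = 26.7%, Summit 897/2389 = 37.5% → Summit
Mild: Mount Carmel 990/1765 = 56.1%, Summit 116/176 = 65.9% → Summit
Severe: Mount Carmel 367/918 = 40.0%, Summit 376/808 = 46.5% → Summit
Moderate: Mount Carmel 440/1016 = 43.3%, Summit 479/935 = 51.2% → Summit
Overall: Mount Carmel 1859/3931 = 47.3%, Summit 1868/4308 = 43.4% → Mount Carmel
Summit wins each case group but Mount Carmel wins overall — the comparison reverses. Summit's patients skew toward critical, which has a lower base rate.

Yes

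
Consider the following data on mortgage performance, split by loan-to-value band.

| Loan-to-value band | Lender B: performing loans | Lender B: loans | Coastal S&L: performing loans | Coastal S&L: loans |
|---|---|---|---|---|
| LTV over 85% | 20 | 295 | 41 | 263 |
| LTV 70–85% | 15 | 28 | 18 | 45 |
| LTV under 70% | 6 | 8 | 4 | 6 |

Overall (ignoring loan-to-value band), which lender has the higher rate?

Coastal S&L

LTV over 85%: Lender B 20/295 = 6.8%, Coastal S&L 41/263 = 15.6% → Coastal S&L
LTV 70–85%: Lender B 15/28 = 53.6%, Coastal S&L 18/45 = 40.0% → Lender B
LTV under 70%: Lender B 6/8 = 75.0%, Coastal S&L 4/6 = 66.7% → Lender B
Overall: Lender B 41/331 = 12.4%, Coastal S&L 63/314 = 20.1% → Coastal S&L
(Neither sweeps every loan-to-value group, but Coastal S&L has the higher pooled rate.)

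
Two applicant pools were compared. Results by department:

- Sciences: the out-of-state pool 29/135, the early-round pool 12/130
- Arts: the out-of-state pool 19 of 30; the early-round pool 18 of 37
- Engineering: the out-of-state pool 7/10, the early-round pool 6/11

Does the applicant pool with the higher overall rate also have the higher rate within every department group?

Sciences: the out-of-state pool 29/135 = 21.5%, the early-round pool 12/130 = 9.2% → the out-of-state pool
Arts: the out-of-state pool 19/30 = 63.3%, the early-round pool 18/37 = 48.6% → the out-of-state pool
Engineering: the out-of-state pool 7/10 = 70.0%, the early-round pool 6/11 = 54.5% → the out-of-state pool
Overall: the out-of-state pool 55/175 = 31.4%, the early-round pool 36/178 = 20.2% → the out-of-state pool
The out-of-state pool wins overall and in every department group — no reversal.

Yes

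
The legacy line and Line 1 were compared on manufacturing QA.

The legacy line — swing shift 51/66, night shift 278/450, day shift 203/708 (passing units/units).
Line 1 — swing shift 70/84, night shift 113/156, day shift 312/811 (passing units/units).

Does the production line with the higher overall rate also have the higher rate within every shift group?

Yes

Swing shift: the legacy line 51/66 = 77.3%, Line 1 70/84 = 83.3% → Line 1
Night shift: the legacy line 278/450 = 61.8%, Line 1 113/156 = 72.4% → Line 1
Day shift: the legacy line 203/708 = 28.7%, Line 1 312/811 = 38.5% → Line 1
Overall: the legacy line 532/1224 = 43.5%, Line 1 495/1051 = 47.1% → Line 1
Line 1 wins overall and in every shift group — no reversal.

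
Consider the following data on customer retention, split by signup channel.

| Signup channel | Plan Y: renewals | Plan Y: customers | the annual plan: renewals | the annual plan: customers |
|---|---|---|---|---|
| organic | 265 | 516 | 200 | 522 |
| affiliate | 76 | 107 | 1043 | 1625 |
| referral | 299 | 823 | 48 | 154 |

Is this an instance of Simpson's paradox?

Yes

Organic: Plan Y 265/516 = 51.4%, the annual plan 200/522 = 38.3% → Plan Y
Affiliate: Plan Y 76/107 = 71.0%, the annual plan 1043/1625 = 64.2% → Plan Y
Referral: Plan Y 299/823 = 36.3%, the annual plan 48/154 = 31.2% → Plan Y
Overall: Plan Y 640/1446 = 44.3%, the annual plan 1291/2301 = 56.1% → the annual plan
Plan Y wins each signup group but the annual plan wins overall — the comparison reverses. Plan Y's customers skew toward referral, which has a lower base rate.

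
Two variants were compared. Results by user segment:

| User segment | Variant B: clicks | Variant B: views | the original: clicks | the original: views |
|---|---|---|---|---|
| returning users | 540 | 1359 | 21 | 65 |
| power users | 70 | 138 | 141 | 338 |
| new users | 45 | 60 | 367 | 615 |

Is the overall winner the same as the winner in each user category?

No

Returning users: Variant B 540/1359 = 39.7%, the original 21/65 = 32.3% → Variant B
Power users: Variant B 70/138 = 50.7%, the original 141/338 = 41.7% → Variant B
New users: Variant B 45/60 = 75.0%, the original 367/615 = 59.7% → Variant B
Overall: Variant B 655/1557 = 42.1%, the original 529/1018 = 52.0% → the original
Variant B wins each user group but the original wins overall — the comparison reverses. Variant B's views skew toward returning users, which has a lower base rate.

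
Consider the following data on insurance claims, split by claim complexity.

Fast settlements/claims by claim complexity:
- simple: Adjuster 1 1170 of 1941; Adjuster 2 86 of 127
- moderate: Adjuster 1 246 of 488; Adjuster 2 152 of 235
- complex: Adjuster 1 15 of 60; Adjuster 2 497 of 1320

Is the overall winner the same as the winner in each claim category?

Simple: Adjuster 1 1170/1941 = 60.3%, Adjuster 2 86/127 = 67.7% → Adjuster 2
Moderate: Adjuster 1 246/488 = 50.4%, Adjuster 2 152/235 = 64.7% → Adjuster 2
Complex: Adjuster 1 15/60 = 25.0%, Adjuster 2 497/1320 = 37.7% → Adjuster 2
Overall: Adjuster 1 1431/2489 = 57.5%, Adjuster 2 735/1682 = 43.7% → Adjuster 1
Adjuster 2 wins each claim group but Adjuster 1 wins overall — the comparison reverses. Adjuster 2's claims skew toward complex, which has a lower base rate.

No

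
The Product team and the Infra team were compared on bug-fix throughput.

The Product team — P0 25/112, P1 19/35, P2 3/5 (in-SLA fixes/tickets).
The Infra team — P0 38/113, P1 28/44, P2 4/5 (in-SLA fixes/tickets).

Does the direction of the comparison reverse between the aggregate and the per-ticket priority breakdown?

No

P0: the Product team 25/112 = 22.3%, the Infra team 38/113 = 33.6% → the Infra team
P1: the Product team 19/35 = 54.3%, the Infra team 28/44 = 63.6% → the Infra team
P2: the Product team 3/5 = 60.0%, the Infra team 4/5 = 80.0% → the Infra team
Overall: the Product team 47/152 = 30.9%, the Infra team 70/162 = 43.2% → the Infra team
The Infra team wins overall and in every ticket group — no reversal.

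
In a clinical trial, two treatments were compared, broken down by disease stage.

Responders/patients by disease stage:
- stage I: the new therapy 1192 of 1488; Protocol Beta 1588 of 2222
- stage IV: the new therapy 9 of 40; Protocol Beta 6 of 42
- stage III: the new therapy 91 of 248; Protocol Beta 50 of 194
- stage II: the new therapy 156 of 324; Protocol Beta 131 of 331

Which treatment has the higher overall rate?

the new therapy

Stage I: the new therapy 1192/1488 = 80.1%, Protocol Beta 1588/2222 = 71.5% → the new therapy
Stage IV: the new therapy 9/40 = 22.5%, Protocol Beta 6/42 = 14.3% → the new therapy
Stage III: the new therapy 91/248 = 36.7%, Protocol Beta 50/194 = 25.8% → the new therapy
Stage II: the new therapy 156/324 = 48.1%, Protocol Beta 131/331 = 39.6% → the new therapy
Overall: the new therapy 1448/2100 = 69.0%, Protocol Beta 1775/2789 = 63.6% → the new therapy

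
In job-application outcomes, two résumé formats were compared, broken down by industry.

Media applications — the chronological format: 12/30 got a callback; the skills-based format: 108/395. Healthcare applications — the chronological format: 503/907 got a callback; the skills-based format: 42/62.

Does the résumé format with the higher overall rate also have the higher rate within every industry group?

Media: the chronological format 12/30 = 40.0%, the skills-based format 108/395 = 27.3% → the chronological format
Healthcare: the chronological format 503/907 = 55.5%, the skills-based format 42/62 = 67.7% → the skills-based format
Overall: the chronological format 515/937 = 55.0%, the skills-based format 150/457 = 32.8% → the chronological format
Neither sweeps: the chronological format wins 1 of 2 groups, the skills-based format wins 1. The chronological format wins overall but not every group — no Simpson reversal.

No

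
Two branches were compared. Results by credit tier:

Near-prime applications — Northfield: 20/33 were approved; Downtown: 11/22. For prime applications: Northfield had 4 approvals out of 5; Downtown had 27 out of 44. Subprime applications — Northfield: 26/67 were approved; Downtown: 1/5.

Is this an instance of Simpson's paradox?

Yes

Near-prime: Northfield 20/33 = 60.6%, Downtown 11/22 = 50.0% → Northfield
Prime: Northfield 4/5 = 80.0%, Downtown 27/44 = 61.4% → Northfield
Subprime: Northfield 26/67 = 38.8%, Downtown 1/5 = 20.0% → Northfield
Overall: Northfield 50/105 = 47.6%, Downtown 39/71 = 54.9% → Downtown
Northfield wins each credit group but Downtown wins overall — the comparison reverses. Northfield's applications skew toward subprime, which has a lower base rate.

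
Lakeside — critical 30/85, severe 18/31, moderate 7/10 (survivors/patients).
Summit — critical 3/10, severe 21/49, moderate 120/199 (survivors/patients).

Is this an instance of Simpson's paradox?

Yes

Critical: Lakeside 30/85 = 35.3%, Summit 3/10 = 30.0% → Lakeside
Severe: Lakeside 18/31 = 58.1%, Summit 21/49 = 42.9% → Lakeside
Moderate: Lakeside 7/10 = 70.0%, Summit 120/199 = 60.3% → Lakeside
Overall: Lakeside 55/126 = 43.7%, Summit 144/258 = 55.8% → Summit
Lakeside wins each case group but Summit wins overall — the comparison reverses. Lakeside's patients skew toward critical, which has a lower base rate.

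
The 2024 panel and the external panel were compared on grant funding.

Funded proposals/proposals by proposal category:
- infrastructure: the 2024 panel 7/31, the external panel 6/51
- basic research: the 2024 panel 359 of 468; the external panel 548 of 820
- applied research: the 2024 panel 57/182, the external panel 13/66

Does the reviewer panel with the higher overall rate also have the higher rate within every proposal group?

Yes

Infrastructure: the 2024 panel 7/31 = 22.6%, the external panel 6/51 = 11.8% → the 2024 panel
Basic research: the 2024 panel 359/468 = 76.7%, the external panel 548/820 = 66.8% → the 2024 panel
Applied research: the 2024 panel 57/182 = 31.3%, the external panel 13/66 = 19.7% → the 2024 panel
Overall: the 2024 panel 423/681 = 62.1%, the external panel 567/937 = 60.5% → the 2024 panel
The 2024 panel wins overall and in every proposal group — no reversal.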